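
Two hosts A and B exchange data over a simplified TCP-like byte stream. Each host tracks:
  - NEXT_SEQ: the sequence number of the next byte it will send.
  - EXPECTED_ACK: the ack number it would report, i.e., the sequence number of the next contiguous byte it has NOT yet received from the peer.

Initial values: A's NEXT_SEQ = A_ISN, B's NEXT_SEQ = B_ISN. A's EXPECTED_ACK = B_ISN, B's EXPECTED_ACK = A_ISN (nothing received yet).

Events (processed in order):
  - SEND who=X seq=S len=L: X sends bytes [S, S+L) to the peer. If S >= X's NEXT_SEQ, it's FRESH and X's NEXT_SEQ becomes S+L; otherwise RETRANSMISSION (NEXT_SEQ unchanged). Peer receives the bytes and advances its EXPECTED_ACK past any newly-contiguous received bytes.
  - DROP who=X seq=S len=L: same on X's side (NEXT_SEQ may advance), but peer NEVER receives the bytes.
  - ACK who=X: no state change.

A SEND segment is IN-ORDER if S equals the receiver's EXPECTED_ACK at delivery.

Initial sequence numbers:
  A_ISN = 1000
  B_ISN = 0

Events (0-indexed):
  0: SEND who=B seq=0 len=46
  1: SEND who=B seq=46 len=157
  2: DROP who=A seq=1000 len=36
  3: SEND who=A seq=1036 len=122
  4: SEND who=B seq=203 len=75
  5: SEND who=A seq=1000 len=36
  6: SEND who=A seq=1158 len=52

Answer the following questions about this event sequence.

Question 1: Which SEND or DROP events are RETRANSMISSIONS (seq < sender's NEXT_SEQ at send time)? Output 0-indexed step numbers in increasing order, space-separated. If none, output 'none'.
Step 0: SEND seq=0 -> fresh
Step 1: SEND seq=46 -> fresh
Step 2: DROP seq=1000 -> fresh
Step 3: SEND seq=1036 -> fresh
Step 4: SEND seq=203 -> fresh
Step 5: SEND seq=1000 -> retransmit
Step 6: SEND seq=1158 -> fresh

Answer: 5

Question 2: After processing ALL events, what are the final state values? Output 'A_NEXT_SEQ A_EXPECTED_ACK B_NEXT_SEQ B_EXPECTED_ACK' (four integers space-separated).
Answer: 1210 278 278 1210

Derivation:
After event 0: A_seq=1000 A_ack=46 B_seq=46 B_ack=1000
After event 1: A_seq=1000 A_ack=203 B_seq=203 B_ack=1000
After event 2: A_seq=1036 A_ack=203 B_seq=203 B_ack=1000
After event 3: A_seq=1158 A_ack=203 B_seq=203 B_ack=1000
After event 4: A_seq=1158 A_ack=278 B_seq=278 B_ack=1000
After event 5: A_seq=1158 A_ack=278 B_seq=278 B_ack=1158
After event 6: A_seq=1210 A_ack=278 B_seq=278 B_ack=1210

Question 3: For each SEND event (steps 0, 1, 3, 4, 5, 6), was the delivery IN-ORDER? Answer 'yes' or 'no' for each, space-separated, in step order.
Answer: yes yes no yes yes yes

Derivation:
Step 0: SEND seq=0 -> in-order
Step 1: SEND seq=46 -> in-order
Step 3: SEND seq=1036 -> out-of-order
Step 4: SEND seq=203 -> in-order
Step 5: SEND seq=1000 -> in-order
Step 6: SEND seq=1158 -> in-order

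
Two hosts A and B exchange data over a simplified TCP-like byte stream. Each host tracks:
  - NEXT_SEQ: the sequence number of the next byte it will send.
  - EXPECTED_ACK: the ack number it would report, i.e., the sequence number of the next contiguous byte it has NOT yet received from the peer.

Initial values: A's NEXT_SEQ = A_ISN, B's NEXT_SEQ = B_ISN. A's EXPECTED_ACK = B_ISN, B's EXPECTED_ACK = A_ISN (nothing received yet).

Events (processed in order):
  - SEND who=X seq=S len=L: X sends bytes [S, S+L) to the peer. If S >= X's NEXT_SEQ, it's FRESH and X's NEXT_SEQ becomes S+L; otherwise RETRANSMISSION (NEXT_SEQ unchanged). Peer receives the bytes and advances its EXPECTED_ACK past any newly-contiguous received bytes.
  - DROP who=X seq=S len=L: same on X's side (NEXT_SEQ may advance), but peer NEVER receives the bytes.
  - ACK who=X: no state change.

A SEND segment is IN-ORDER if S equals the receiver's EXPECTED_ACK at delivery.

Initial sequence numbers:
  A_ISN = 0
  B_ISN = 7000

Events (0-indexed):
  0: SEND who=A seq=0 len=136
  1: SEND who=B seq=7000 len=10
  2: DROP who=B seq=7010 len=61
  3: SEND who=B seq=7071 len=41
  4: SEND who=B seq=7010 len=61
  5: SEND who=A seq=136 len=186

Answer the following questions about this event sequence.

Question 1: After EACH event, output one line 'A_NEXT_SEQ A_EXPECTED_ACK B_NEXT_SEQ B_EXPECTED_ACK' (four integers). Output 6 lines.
136 7000 7000 136
136 7010 7010 136
136 7010 7071 136
136 7010 7112 136
136 7112 7112 136
322 7112 7112 322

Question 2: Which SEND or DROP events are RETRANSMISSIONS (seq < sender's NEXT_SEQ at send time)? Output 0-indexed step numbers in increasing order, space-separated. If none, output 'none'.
Answer: 4

Derivation:
Step 0: SEND seq=0 -> fresh
Step 1: SEND seq=7000 -> fresh
Step 2: DROP seq=7010 -> fresh
Step 3: SEND seq=7071 -> fresh
Step 4: SEND seq=7010 -> retransmit
Step 5: SEND seq=136 -> fresh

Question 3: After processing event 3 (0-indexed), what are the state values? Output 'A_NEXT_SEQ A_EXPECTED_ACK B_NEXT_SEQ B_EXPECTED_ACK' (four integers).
After event 0: A_seq=136 A_ack=7000 B_seq=7000 B_ack=136
After event 1: A_seq=136 A_ack=7010 B_seq=7010 B_ack=136
After event 2: A_seq=136 A_ack=7010 B_seq=7071 B_ack=136
After event 3: A_seq=136 A_ack=7010 B_seq=7112 B_ack=136

136 7010 7112 136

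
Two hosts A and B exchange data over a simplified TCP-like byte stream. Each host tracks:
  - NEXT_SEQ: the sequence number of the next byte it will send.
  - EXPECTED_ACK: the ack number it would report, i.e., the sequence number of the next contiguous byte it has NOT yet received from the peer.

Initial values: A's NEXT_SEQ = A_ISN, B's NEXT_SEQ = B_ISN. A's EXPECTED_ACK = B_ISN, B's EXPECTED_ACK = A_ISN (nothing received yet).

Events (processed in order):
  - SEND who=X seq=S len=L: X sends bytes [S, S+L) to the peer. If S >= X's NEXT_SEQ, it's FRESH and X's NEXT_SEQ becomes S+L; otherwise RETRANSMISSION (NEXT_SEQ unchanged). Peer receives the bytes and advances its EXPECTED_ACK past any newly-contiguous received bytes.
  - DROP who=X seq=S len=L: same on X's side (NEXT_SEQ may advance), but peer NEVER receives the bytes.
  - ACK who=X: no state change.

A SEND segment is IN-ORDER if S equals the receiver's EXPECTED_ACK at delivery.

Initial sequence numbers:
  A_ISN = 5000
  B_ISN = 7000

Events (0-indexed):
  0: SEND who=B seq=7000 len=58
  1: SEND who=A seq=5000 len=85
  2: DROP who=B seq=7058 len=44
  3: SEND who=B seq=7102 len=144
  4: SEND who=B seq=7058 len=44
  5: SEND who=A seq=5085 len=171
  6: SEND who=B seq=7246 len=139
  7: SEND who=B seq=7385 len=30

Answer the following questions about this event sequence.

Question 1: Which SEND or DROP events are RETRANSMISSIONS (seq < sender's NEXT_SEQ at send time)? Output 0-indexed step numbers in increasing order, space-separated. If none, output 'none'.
Step 0: SEND seq=7000 -> fresh
Step 1: SEND seq=5000 -> fresh
Step 2: DROP seq=7058 -> fresh
Step 3: SEND seq=7102 -> fresh
Step 4: SEND seq=7058 -> retransmit
Step 5: SEND seq=5085 -> fresh
Step 6: SEND seq=7246 -> fresh
Step 7: SEND seq=7385 -> fresh

Answer: 4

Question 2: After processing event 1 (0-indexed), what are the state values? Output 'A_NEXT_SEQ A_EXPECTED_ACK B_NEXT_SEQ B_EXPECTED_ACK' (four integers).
After event 0: A_seq=5000 A_ack=7058 B_seq=7058 B_ack=5000
After event 1: A_seq=5085 A_ack=7058 B_seq=7058 B_ack=5085

5085 7058 7058 5085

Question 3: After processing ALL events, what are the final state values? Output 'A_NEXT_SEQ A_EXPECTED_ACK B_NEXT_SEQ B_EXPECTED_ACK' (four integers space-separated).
Answer: 5256 7415 7415 5256

Derivation:
After event 0: A_seq=5000 A_ack=7058 B_seq=7058 B_ack=5000
After event 1: A_seq=5085 A_ack=7058 B_seq=7058 B_ack=5085
After event 2: A_seq=5085 A_ack=7058 B_seq=7102 B_ack=5085
After event 3: A_seq=5085 A_ack=7058 B_seq=7246 B_ack=5085
After event 4: A_seq=5085 A_ack=7246 B_seq=7246 B_ack=5085
After event 5: A_seq=5256 A_ack=7246 B_seq=7246 B_ack=5256
After event 6: A_seq=5256 A_ack=7385 B_seq=7385 B_ack=5256
After event 7: A_seq=5256 A_ack=7415 B_seq=7415 B_ack=5256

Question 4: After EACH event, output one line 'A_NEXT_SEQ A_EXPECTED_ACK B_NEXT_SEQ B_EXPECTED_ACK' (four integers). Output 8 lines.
5000 7058 7058 5000
5085 7058 7058 5085
5085 7058 7102 5085
5085 7058 7246 5085
5085 7246 7246 5085
5256 7246 7246 5256
5256 7385 7385 5256
5256 7415 7415 5256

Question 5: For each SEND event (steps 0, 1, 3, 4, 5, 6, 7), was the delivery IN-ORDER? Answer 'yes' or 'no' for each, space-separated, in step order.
Step 0: SEND seq=7000 -> in-order
Step 1: SEND seq=5000 -> in-order
Step 3: SEND seq=7102 -> out-of-order
Step 4: SEND seq=7058 -> in-order
Step 5: SEND seq=5085 -> in-order
Step 6: SEND seq=7246 -> in-order
Step 7: SEND seq=7385 -> in-order

Answer: yes yes no yes yes yes yes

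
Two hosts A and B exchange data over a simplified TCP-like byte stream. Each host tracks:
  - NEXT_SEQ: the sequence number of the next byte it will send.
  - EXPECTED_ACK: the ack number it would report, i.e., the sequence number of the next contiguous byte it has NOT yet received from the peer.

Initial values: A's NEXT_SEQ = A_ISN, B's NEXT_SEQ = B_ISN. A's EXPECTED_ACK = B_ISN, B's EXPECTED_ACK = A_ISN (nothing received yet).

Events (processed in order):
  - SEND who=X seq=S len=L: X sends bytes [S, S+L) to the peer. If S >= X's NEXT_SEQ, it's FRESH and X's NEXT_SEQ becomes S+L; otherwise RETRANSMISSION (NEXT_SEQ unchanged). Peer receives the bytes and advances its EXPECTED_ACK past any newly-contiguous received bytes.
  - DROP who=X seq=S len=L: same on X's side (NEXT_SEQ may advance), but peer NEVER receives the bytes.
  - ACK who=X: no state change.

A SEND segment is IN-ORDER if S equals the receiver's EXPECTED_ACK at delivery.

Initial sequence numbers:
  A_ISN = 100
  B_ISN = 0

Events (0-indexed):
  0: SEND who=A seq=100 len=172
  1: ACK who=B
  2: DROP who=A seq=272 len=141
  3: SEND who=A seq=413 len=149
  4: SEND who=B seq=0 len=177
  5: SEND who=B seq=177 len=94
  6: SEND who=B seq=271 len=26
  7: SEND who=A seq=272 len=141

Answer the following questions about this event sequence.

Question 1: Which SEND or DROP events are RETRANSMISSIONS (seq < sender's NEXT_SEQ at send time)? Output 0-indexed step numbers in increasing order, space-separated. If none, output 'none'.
Answer: 7

Derivation:
Step 0: SEND seq=100 -> fresh
Step 2: DROP seq=272 -> fresh
Step 3: SEND seq=413 -> fresh
Step 4: SEND seq=0 -> fresh
Step 5: SEND seq=177 -> fresh
Step 6: SEND seq=271 -> fresh
Step 7: SEND seq=272 -> retransmit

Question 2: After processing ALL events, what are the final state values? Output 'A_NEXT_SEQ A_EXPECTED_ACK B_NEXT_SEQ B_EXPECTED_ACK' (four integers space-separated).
Answer: 562 297 297 562

Derivation:
After event 0: A_seq=272 A_ack=0 B_seq=0 B_ack=272
After event 1: A_seq=272 A_ack=0 B_seq=0 B_ack=272
After event 2: A_seq=413 A_ack=0 B_seq=0 B_ack=272
After event 3: A_seq=562 A_ack=0 B_seq=0 B_ack=272
After event 4: A_seq=562 A_ack=177 B_seq=177 B_ack=272
After event 5: A_seq=562 A_ack=271 B_seq=271 B_ack=272
After event 6: A_seq=562 A_ack=297 B_seq=297 B_ack=272
After event 7: A_seq=562 A_ack=297 B_seq=297 B_ack=562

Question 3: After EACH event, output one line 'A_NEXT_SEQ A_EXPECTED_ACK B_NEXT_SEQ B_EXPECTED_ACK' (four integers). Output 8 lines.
272 0 0 272
272 0 0 272
413 0 0 272
562 0 0 272
562 177 177 272
562 271 271 272
562 297 297 272
562 297 297 562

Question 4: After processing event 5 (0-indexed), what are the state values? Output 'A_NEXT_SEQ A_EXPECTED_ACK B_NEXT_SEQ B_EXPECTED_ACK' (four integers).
After event 0: A_seq=272 A_ack=0 B_seq=0 B_ack=272
After event 1: A_seq=272 A_ack=0 B_seq=0 B_ack=272
After event 2: A_seq=413 A_ack=0 B_seq=0 B_ack=272
After event 3: A_seq=562 A_ack=0 B_seq=0 B_ack=272
After event 4: A_seq=562 A_ack=177 B_seq=177 B_ack=272
After event 5: A_seq=562 A_ack=271 B_seq=271 B_ack=272

562 271 271 272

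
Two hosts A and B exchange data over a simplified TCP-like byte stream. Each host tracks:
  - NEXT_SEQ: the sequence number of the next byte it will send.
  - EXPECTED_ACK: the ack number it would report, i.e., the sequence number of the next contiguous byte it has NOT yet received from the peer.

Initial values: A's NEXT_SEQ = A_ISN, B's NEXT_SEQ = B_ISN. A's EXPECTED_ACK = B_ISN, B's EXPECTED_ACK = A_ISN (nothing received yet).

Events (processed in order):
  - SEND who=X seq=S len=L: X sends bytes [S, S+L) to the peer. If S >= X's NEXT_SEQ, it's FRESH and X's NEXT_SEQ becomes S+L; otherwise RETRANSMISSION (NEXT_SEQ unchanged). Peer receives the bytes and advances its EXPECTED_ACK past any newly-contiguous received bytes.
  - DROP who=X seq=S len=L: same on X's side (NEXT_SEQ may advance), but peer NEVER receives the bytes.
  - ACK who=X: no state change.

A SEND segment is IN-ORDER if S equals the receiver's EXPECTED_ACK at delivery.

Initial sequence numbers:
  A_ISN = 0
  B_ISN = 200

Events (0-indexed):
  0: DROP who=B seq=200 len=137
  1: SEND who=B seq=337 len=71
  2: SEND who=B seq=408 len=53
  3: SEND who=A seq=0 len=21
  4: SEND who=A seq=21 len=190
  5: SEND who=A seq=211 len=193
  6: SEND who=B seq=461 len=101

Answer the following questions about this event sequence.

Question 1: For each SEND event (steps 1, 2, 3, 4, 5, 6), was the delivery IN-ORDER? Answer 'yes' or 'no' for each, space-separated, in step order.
Step 1: SEND seq=337 -> out-of-order
Step 2: SEND seq=408 -> out-of-order
Step 3: SEND seq=0 -> in-order
Step 4: SEND seq=21 -> in-order
Step 5: SEND seq=211 -> in-order
Step 6: SEND seq=461 -> out-of-order

Answer: no no yes yes yes no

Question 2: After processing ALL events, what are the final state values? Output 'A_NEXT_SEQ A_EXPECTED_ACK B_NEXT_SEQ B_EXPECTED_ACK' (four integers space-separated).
Answer: 404 200 562 404

Derivation:
After event 0: A_seq=0 A_ack=200 B_seq=337 B_ack=0
After event 1: A_seq=0 A_ack=200 B_seq=408 B_ack=0
After event 2: A_seq=0 A_ack=200 B_seq=461 B_ack=0
After event 3: A_seq=21 A_ack=200 B_seq=461 B_ack=21
After event 4: A_seq=211 A_ack=200 B_seq=461 B_ack=211
After event 5: A_seq=404 A_ack=200 B_seq=461 B_ack=404
After event 6: A_seq=404 A_ack=200 B_seq=562 B_ack=404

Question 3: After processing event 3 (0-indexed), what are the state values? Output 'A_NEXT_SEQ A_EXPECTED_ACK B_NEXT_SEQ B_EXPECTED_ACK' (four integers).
After event 0: A_seq=0 A_ack=200 B_seq=337 B_ack=0
After event 1: A_seq=0 A_ack=200 B_seq=408 B_ack=0
After event 2: A_seq=0 A_ack=200 B_seq=461 B_ack=0
After event 3: A_seq=21 A_ack=200 B_seq=461 B_ack=21

21 200 461 21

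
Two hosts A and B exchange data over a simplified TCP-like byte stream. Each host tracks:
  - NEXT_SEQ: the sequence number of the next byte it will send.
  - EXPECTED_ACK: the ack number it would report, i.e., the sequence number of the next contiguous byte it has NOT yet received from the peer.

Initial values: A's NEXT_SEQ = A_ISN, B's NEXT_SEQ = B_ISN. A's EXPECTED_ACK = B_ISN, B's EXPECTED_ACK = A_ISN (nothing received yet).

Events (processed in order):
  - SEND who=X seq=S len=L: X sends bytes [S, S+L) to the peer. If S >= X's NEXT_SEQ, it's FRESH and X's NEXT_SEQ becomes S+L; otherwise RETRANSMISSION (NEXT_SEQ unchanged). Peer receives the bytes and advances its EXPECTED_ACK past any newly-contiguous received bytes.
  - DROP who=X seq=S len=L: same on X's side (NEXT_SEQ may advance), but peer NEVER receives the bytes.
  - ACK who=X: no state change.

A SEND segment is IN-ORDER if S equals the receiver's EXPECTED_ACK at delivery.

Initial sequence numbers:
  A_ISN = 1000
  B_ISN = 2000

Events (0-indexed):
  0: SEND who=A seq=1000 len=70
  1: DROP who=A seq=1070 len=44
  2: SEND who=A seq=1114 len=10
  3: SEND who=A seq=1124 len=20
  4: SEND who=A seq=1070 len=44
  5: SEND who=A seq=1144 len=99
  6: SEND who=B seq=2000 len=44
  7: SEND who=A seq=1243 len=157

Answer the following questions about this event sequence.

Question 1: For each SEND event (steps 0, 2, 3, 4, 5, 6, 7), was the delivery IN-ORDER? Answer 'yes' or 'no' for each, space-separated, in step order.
Step 0: SEND seq=1000 -> in-order
Step 2: SEND seq=1114 -> out-of-order
Step 3: SEND seq=1124 -> out-of-order
Step 4: SEND seq=1070 -> in-order
Step 5: SEND seq=1144 -> in-order
Step 6: SEND seq=2000 -> in-order
Step 7: SEND seq=1243 -> in-order

Answer: yes no no yes yes yes yes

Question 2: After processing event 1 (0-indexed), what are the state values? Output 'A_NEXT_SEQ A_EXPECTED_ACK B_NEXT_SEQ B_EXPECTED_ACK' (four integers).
After event 0: A_seq=1070 A_ack=2000 B_seq=2000 B_ack=1070
After event 1: A_seq=1114 A_ack=2000 B_seq=2000 B_ack=1070

1114 2000 2000 1070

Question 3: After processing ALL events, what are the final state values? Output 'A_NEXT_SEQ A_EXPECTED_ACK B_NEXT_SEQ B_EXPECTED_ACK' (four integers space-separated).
Answer: 1400 2044 2044 1400

Derivation:
After event 0: A_seq=1070 A_ack=2000 B_seq=2000 B_ack=1070
After event 1: A_seq=1114 A_ack=2000 B_seq=2000 B_ack=1070
After event 2: A_seq=1124 A_ack=2000 B_seq=2000 B_ack=1070
After event 3: A_seq=1144 A_ack=2000 B_seq=2000 B_ack=1070
After event 4: A_seq=1144 A_ack=2000 B_seq=2000 B_ack=1144
After event 5: A_seq=1243 A_ack=2000 B_seq=2000 B_ack=1243
After event 6: A_seq=1243 A_ack=2044 B_seq=2044 B_ack=1243
After event 7: A_seq=1400 A_ack=2044 B_seq=2044 B_ack=1400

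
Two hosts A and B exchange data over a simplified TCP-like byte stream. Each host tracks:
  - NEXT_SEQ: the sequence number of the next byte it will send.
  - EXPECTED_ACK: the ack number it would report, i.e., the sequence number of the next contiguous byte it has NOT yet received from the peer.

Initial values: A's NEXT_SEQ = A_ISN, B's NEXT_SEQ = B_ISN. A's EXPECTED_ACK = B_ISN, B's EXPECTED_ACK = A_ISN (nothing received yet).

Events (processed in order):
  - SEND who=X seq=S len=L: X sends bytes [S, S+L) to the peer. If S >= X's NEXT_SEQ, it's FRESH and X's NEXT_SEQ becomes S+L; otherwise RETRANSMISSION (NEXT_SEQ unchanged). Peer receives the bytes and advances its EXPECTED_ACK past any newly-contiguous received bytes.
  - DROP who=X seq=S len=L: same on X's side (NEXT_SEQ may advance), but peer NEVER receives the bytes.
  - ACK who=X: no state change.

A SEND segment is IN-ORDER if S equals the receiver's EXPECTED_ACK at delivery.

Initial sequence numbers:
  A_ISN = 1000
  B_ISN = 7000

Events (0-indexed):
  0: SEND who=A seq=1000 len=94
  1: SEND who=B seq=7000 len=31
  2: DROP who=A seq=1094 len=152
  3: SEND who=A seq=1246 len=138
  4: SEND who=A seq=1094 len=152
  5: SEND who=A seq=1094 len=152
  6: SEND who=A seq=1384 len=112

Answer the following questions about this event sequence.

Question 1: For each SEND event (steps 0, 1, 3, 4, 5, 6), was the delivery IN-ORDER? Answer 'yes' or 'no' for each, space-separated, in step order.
Answer: yes yes no yes no yes

Derivation:
Step 0: SEND seq=1000 -> in-order
Step 1: SEND seq=7000 -> in-order
Step 3: SEND seq=1246 -> out-of-order
Step 4: SEND seq=1094 -> in-order
Step 5: SEND seq=1094 -> out-of-order
Step 6: SEND seq=1384 -> in-order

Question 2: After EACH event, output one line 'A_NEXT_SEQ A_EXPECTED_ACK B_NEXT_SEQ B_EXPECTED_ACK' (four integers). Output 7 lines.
1094 7000 7000 1094
1094 7031 7031 1094
1246 7031 7031 1094
1384 7031 7031 1094
1384 7031 7031 1384
1384 7031 7031 1384
1496 7031 7031 1496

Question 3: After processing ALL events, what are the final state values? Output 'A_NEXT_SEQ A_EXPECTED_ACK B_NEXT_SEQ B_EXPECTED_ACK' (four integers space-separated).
Answer: 1496 7031 7031 1496

Derivation:
After event 0: A_seq=1094 A_ack=7000 B_seq=7000 B_ack=1094
After event 1: A_seq=1094 A_ack=7031 B_seq=7031 B_ack=1094
After event 2: A_seq=1246 A_ack=7031 B_seq=7031 B_ack=1094
After event 3: A_seq=1384 A_ack=7031 B_seq=7031 B_ack=1094
After event 4: A_seq=1384 A_ack=7031 B_seq=7031 B_ack=1384
After event 5: A_seq=1384 A_ack=7031 B_seq=7031 B_ack=1384
After event 6: A_seq=1496 A_ack=7031 B_seq=7031 B_ack=1496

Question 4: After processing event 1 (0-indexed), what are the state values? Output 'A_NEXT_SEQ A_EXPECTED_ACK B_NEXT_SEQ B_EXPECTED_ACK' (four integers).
After event 0: A_seq=1094 A_ack=7000 B_seq=7000 B_ack=1094
After event 1: A_seq=1094 A_ack=7031 B_seq=7031 B_ack=1094

1094 7031 7031 1094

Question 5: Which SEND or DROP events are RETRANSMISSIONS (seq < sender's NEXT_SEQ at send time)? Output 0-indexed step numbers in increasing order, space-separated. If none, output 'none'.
Step 0: SEND seq=1000 -> fresh
Step 1: SEND seq=7000 -> fresh
Step 2: DROP seq=1094 -> fresh
Step 3: SEND seq=1246 -> fresh
Step 4: SEND seq=1094 -> retransmit
Step 5: SEND seq=1094 -> retransmit
Step 6: SEND seq=1384 -> fresh

Answer: 4 5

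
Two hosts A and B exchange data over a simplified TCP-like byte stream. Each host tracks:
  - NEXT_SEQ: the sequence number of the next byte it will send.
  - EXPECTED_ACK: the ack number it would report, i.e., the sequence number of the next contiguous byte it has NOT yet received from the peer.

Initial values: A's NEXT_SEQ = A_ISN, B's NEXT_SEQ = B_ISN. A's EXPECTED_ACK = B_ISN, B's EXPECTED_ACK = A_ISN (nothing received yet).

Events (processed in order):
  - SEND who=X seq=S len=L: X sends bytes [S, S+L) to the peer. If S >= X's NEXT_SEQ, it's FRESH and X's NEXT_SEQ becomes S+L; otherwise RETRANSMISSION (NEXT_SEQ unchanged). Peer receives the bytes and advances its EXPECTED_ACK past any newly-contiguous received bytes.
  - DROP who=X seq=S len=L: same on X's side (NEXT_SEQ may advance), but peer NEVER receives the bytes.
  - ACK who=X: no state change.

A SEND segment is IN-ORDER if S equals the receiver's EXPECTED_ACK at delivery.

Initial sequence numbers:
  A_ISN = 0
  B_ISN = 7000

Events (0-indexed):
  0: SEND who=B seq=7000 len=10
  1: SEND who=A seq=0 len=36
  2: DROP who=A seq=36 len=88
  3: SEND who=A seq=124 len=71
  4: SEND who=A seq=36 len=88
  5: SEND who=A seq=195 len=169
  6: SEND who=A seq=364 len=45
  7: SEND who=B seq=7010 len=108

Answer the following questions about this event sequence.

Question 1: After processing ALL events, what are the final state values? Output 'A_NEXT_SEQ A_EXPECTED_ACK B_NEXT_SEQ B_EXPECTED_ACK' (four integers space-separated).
After event 0: A_seq=0 A_ack=7010 B_seq=7010 B_ack=0
After event 1: A_seq=36 A_ack=7010 B_seq=7010 B_ack=36
After event 2: A_seq=124 A_ack=7010 B_seq=7010 B_ack=36
After event 3: A_seq=195 A_ack=7010 B_seq=7010 B_ack=36
After event 4: A_seq=195 A_ack=7010 B_seq=7010 B_ack=195
After event 5: A_seq=364 A_ack=7010 B_seq=7010 B_ack=364
After event 6: A_seq=409 A_ack=7010 B_seq=7010 B_ack=409
After event 7: A_seq=409 A_ack=7118 B_seq=7118 B_ack=409

Answer: 409 7118 7118 409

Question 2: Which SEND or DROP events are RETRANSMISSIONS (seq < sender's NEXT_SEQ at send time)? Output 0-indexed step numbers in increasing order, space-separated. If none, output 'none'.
Answer: 4

Derivation:
Step 0: SEND seq=7000 -> fresh
Step 1: SEND seq=0 -> fresh
Step 2: DROP seq=36 -> fresh
Step 3: SEND seq=124 -> fresh
Step 4: SEND seq=36 -> retransmit
Step 5: SEND seq=195 -> fresh
Step 6: SEND seq=364 -> fresh
Step 7: SEND seq=7010 -> fresh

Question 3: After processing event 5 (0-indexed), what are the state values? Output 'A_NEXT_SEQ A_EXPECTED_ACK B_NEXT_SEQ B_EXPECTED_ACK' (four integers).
After event 0: A_seq=0 A_ack=7010 B_seq=7010 B_ack=0
After event 1: A_seq=36 A_ack=7010 B_seq=7010 B_ack=36
After event 2: A_seq=124 A_ack=7010 B_seq=7010 B_ack=36
After event 3: A_seq=195 A_ack=7010 B_seq=7010 B_ack=36
After event 4: A_seq=195 A_ack=7010 B_seq=7010 B_ack=195
After event 5: A_seq=364 A_ack=7010 B_seq=7010 B_ack=364

364 7010 7010 364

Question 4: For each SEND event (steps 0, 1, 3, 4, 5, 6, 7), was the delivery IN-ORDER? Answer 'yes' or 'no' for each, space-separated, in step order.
Step 0: SEND seq=7000 -> in-order
Step 1: SEND seq=0 -> in-order
Step 3: SEND seq=124 -> out-of-order
Step 4: SEND seq=36 -> in-order
Step 5: SEND seq=195 -> in-order
Step 6: SEND seq=364 -> in-order
Step 7: SEND seq=7010 -> in-order

Answer: yes yes no yes yes yes yes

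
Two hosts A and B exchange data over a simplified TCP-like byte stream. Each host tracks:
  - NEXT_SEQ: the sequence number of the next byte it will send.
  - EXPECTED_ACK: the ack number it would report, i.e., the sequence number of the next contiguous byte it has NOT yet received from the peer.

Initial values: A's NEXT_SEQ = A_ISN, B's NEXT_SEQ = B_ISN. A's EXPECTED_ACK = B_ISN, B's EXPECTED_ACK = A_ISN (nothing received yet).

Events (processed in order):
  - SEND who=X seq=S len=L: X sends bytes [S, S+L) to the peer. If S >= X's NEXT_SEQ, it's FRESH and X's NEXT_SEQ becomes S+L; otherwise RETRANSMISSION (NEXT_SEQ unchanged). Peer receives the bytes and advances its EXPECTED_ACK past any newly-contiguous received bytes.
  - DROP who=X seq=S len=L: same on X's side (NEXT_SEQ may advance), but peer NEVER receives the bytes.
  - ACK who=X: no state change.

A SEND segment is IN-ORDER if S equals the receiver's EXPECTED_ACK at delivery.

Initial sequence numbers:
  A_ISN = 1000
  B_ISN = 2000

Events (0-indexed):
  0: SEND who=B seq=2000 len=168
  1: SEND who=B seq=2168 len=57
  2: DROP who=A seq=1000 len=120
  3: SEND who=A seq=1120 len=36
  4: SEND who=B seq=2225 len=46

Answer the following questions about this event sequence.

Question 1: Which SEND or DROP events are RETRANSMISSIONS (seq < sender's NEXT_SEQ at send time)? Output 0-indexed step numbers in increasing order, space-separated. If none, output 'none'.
Step 0: SEND seq=2000 -> fresh
Step 1: SEND seq=2168 -> fresh
Step 2: DROP seq=1000 -> fresh
Step 3: SEND seq=1120 -> fresh
Step 4: SEND seq=2225 -> fresh

Answer: none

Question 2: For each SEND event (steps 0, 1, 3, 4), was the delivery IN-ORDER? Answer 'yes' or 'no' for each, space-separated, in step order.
Answer: yes yes no yes

Derivation:
Step 0: SEND seq=2000 -> in-order
Step 1: SEND seq=2168 -> in-order
Step 3: SEND seq=1120 -> out-of-order
Step 4: SEND seq=2225 -> in-order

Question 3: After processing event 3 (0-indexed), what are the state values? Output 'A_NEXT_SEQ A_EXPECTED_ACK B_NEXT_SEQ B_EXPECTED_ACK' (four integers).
After event 0: A_seq=1000 A_ack=2168 B_seq=2168 B_ack=1000
After event 1: A_seq=1000 A_ack=2225 B_seq=2225 B_ack=1000
After event 2: A_seq=1120 A_ack=2225 B_seq=2225 B_ack=1000
After event 3: A_seq=1156 A_ack=2225 B_seq=2225 B_ack=1000

1156 2225 2225 1000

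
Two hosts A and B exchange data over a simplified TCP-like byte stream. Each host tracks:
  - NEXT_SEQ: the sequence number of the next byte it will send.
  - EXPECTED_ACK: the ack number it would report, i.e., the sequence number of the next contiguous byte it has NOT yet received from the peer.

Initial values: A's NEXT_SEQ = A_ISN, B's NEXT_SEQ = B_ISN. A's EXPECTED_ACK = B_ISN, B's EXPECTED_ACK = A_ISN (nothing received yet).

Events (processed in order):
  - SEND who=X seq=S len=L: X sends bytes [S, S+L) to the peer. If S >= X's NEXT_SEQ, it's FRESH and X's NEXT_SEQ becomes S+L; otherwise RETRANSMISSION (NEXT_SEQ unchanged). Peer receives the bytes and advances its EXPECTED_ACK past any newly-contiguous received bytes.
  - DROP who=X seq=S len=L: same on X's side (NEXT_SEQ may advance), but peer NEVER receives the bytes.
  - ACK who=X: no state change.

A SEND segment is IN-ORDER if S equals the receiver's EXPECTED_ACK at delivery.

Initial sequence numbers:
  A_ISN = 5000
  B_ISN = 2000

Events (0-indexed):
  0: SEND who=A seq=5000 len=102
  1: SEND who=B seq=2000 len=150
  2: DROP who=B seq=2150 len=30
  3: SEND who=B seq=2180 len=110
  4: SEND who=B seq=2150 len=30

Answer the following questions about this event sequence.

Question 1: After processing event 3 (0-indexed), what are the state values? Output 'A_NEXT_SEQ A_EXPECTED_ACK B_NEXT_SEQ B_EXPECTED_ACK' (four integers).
After event 0: A_seq=5102 A_ack=2000 B_seq=2000 B_ack=5102
After event 1: A_seq=5102 A_ack=2150 B_seq=2150 B_ack=5102
After event 2: A_seq=5102 A_ack=2150 B_seq=2180 B_ack=5102
After event 3: A_seq=5102 A_ack=2150 B_seq=2290 B_ack=5102

5102 2150 2290 5102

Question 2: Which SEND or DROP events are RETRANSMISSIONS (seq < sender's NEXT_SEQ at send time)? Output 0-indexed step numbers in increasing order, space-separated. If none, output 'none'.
Answer: 4

Derivation:
Step 0: SEND seq=5000 -> fresh
Step 1: SEND seq=2000 -> fresh
Step 2: DROP seq=2150 -> fresh
Step 3: SEND seq=2180 -> fresh
Step 4: SEND seq=2150 -> retransmit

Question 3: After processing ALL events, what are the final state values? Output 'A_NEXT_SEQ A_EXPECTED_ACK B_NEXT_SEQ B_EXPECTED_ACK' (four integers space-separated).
After event 0: A_seq=5102 A_ack=2000 B_seq=2000 B_ack=5102
After event 1: A_seq=5102 A_ack=2150 B_seq=2150 B_ack=5102
After event 2: A_seq=5102 A_ack=2150 B_seq=2180 B_ack=5102
After event 3: A_seq=5102 A_ack=2150 B_seq=2290 B_ack=5102
After event 4: A_seq=5102 A_ack=2290 B_seq=2290 B_ack=5102

Answer: 5102 2290 2290 5102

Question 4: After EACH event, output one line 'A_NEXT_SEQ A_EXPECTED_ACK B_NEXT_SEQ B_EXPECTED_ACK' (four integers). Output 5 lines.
5102 2000 2000 5102
5102 2150 2150 5102
5102 2150 2180 5102
5102 2150 2290 5102
5102 2290 2290 5102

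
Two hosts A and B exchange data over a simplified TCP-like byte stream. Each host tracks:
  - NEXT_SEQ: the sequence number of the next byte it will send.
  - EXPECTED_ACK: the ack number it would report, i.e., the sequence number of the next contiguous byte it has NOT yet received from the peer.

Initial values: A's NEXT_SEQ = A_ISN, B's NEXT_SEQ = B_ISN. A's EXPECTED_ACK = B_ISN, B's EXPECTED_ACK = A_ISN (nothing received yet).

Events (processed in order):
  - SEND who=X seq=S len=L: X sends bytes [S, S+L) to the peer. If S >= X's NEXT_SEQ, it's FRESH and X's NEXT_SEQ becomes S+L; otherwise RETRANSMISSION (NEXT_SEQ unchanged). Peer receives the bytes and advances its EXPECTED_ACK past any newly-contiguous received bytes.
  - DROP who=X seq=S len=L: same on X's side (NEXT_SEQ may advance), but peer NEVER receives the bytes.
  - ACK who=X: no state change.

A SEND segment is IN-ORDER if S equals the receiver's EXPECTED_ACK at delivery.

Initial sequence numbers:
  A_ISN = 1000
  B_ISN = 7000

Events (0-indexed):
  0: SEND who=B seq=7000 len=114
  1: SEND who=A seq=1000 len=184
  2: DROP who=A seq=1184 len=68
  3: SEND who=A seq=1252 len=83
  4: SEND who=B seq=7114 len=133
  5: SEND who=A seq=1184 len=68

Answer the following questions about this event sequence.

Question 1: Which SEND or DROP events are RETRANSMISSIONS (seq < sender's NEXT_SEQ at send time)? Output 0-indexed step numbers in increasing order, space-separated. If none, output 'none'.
Step 0: SEND seq=7000 -> fresh
Step 1: SEND seq=1000 -> fresh
Step 2: DROP seq=1184 -> fresh
Step 3: SEND seq=1252 -> fresh
Step 4: SEND seq=7114 -> fresh
Step 5: SEND seq=1184 -> retransmit

Answer: 5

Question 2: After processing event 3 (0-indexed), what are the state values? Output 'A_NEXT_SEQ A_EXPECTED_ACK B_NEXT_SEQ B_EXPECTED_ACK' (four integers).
After event 0: A_seq=1000 A_ack=7114 B_seq=7114 B_ack=1000
After event 1: A_seq=1184 A_ack=7114 B_seq=7114 B_ack=1184
After event 2: A_seq=1252 A_ack=7114 B_seq=7114 B_ack=1184
After event 3: A_seq=1335 A_ack=7114 B_seq=7114 B_ack=1184

1335 7114 7114 1184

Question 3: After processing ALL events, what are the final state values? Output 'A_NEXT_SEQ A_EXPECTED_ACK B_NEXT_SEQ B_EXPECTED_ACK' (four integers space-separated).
After event 0: A_seq=1000 A_ack=7114 B_seq=7114 B_ack=1000
After event 1: A_seq=1184 A_ack=7114 B_seq=7114 B_ack=1184
After event 2: A_seq=1252 A_ack=7114 B_seq=7114 B_ack=1184
After event 3: A_seq=1335 A_ack=7114 B_seq=7114 B_ack=1184
After event 4: A_seq=1335 A_ack=7247 B_seq=7247 B_ack=1184
After event 5: A_seq=1335 A_ack=7247 B_seq=7247 B_ack=1335

Answer: 1335 7247 7247 1335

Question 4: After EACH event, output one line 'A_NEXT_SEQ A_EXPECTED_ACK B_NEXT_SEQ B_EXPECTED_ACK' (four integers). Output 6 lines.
1000 7114 7114 1000
1184 7114 7114 1184
1252 7114 7114 1184
1335 7114 7114 1184
1335 7247 7247 1184
1335 7247 7247 1335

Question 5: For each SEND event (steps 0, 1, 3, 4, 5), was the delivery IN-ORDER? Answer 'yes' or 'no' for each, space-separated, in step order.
Answer: yes yes no yes yes

Derivation:
Step 0: SEND seq=7000 -> in-order
Step 1: SEND seq=1000 -> in-order
Step 3: SEND seq=1252 -> out-of-order
Step 4: SEND seq=7114 -> in-order
Step 5: SEND seq=1184 -> in-order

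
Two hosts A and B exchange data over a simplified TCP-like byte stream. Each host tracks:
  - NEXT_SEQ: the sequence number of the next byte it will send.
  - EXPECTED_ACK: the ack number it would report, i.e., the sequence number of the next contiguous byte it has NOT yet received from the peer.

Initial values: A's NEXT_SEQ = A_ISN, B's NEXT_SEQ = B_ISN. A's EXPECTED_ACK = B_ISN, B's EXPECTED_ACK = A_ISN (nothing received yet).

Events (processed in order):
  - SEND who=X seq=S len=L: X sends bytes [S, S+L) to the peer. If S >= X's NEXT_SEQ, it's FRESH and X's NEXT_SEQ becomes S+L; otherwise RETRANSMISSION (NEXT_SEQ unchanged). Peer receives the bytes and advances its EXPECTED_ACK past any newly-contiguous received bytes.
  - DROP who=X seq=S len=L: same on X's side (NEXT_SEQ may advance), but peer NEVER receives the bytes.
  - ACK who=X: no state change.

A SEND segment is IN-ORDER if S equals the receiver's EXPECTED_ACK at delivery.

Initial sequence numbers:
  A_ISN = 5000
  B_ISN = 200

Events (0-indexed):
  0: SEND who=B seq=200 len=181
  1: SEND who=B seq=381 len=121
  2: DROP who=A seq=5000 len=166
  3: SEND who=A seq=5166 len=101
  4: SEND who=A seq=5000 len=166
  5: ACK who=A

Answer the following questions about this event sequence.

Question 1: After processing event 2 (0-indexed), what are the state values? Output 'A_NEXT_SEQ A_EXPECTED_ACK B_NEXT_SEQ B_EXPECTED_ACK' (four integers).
After event 0: A_seq=5000 A_ack=381 B_seq=381 B_ack=5000
After event 1: A_seq=5000 A_ack=502 B_seq=502 B_ack=5000
After event 2: A_seq=5166 A_ack=502 B_seq=502 B_ack=5000

5166 502 502 5000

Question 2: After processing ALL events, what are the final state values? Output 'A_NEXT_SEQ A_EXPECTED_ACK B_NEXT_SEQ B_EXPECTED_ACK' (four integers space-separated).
After event 0: A_seq=5000 A_ack=381 B_seq=381 B_ack=5000
After event 1: A_seq=5000 A_ack=502 B_seq=502 B_ack=5000
After event 2: A_seq=5166 A_ack=502 B_seq=502 B_ack=5000
After event 3: A_seq=5267 A_ack=502 B_seq=502 B_ack=5000
After event 4: A_seq=5267 A_ack=502 B_seq=502 B_ack=5267
After event 5: A_seq=5267 A_ack=502 B_seq=502 B_ack=5267

Answer: 5267 502 502 5267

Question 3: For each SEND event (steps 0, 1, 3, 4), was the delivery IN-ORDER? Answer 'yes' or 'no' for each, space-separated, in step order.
Answer: yes yes no yes

Derivation:
Step 0: SEND seq=200 -> in-order
Step 1: SEND seq=381 -> in-order
Step 3: SEND seq=5166 -> out-of-order
Step 4: SEND seq=5000 -> in-order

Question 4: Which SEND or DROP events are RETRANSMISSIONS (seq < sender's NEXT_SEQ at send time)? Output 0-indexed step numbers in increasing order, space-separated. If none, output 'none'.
Step 0: SEND seq=200 -> fresh
Step 1: SEND seq=381 -> fresh
Step 2: DROP seq=5000 -> fresh
Step 3: SEND seq=5166 -> fresh
Step 4: SEND seq=5000 -> retransmit

Answer: 4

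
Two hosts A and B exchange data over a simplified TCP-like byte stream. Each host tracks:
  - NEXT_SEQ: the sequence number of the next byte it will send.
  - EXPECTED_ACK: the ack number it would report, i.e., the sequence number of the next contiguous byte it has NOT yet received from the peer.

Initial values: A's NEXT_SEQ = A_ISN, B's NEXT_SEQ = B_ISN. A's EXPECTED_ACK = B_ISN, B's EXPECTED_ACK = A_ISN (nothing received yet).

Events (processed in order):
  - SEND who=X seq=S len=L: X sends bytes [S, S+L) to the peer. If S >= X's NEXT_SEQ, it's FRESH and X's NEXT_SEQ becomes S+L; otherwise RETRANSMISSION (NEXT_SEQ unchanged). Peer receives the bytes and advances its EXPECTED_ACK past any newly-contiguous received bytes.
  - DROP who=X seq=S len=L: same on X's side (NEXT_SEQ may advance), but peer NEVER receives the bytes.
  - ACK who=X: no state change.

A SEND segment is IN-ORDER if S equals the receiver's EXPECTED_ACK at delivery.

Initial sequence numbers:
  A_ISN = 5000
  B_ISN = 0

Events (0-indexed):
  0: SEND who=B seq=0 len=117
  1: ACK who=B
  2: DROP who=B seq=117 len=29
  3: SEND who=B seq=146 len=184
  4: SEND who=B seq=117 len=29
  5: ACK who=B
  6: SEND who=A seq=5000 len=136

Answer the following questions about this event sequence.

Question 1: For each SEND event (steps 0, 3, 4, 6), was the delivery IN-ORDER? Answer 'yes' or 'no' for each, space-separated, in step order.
Step 0: SEND seq=0 -> in-order
Step 3: SEND seq=146 -> out-of-order
Step 4: SEND seq=117 -> in-order
Step 6: SEND seq=5000 -> in-order

Answer: yes no yes yes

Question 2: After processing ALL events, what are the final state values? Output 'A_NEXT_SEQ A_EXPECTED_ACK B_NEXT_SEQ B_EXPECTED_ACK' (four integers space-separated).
After event 0: A_seq=5000 A_ack=117 B_seq=117 B_ack=5000
After event 1: A_seq=5000 A_ack=117 B_seq=117 B_ack=5000
After event 2: A_seq=5000 A_ack=117 B_seq=146 B_ack=5000
After event 3: A_seq=5000 A_ack=117 B_seq=330 B_ack=5000
After event 4: A_seq=5000 A_ack=330 B_seq=330 B_ack=5000
After event 5: A_seq=5000 A_ack=330 B_seq=330 B_ack=5000
After event 6: A_seq=5136 A_ack=330 B_seq=330 B_ack=5136

Answer: 5136 330 330 5136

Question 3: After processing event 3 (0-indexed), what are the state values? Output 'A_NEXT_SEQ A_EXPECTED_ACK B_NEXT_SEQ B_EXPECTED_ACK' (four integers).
After event 0: A_seq=5000 A_ack=117 B_seq=117 B_ack=5000
After event 1: A_seq=5000 A_ack=117 B_seq=117 B_ack=5000
After event 2: A_seq=5000 A_ack=117 B_seq=146 B_ack=5000
After event 3: A_seq=5000 A_ack=117 B_seq=330 B_ack=5000

5000 117 330 5000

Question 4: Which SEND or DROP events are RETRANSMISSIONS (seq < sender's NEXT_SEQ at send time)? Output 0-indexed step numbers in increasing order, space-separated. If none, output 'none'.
Step 0: SEND seq=0 -> fresh
Step 2: DROP seq=117 -> fresh
Step 3: SEND seq=146 -> fresh
Step 4: SEND seq=117 -> retransmit
Step 6: SEND seq=5000 -> fresh

Answer: 4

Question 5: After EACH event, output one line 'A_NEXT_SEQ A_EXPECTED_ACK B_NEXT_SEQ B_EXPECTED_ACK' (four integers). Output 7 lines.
5000 117 117 5000
5000 117 117 5000
5000 117 146 5000
5000 117 330 5000
5000 330 330 5000
5000 330 330 5000
5136 330 330 5136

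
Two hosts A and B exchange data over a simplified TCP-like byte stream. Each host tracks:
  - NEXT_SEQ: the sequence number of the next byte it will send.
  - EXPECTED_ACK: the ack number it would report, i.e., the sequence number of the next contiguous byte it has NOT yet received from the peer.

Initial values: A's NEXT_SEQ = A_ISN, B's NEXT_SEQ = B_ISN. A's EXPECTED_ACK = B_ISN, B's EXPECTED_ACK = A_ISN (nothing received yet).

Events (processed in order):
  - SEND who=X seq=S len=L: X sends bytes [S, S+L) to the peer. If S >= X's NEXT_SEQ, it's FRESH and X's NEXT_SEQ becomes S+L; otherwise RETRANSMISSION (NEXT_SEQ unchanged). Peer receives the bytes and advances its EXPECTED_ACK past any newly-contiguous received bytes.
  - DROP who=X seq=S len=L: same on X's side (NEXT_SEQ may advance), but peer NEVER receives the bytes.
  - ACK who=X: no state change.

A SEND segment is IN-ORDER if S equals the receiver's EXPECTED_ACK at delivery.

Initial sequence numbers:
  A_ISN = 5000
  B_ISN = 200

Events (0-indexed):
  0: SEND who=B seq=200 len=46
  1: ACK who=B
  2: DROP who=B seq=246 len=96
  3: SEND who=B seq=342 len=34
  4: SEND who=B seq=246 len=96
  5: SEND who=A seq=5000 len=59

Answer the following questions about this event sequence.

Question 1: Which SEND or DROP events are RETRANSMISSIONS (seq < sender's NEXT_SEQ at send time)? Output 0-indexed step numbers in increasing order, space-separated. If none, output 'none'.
Answer: 4

Derivation:
Step 0: SEND seq=200 -> fresh
Step 2: DROP seq=246 -> fresh
Step 3: SEND seq=342 -> fresh
Step 4: SEND seq=246 -> retransmit
Step 5: SEND seq=5000 -> fresh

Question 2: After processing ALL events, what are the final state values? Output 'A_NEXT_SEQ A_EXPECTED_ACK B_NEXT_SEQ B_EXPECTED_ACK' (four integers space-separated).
After event 0: A_seq=5000 A_ack=246 B_seq=246 B_ack=5000
After event 1: A_seq=5000 A_ack=246 B_seq=246 B_ack=5000
After event 2: A_seq=5000 A_ack=246 B_seq=342 B_ack=5000
After event 3: A_seq=5000 A_ack=246 B_seq=376 B_ack=5000
After event 4: A_seq=5000 A_ack=376 B_seq=376 B_ack=5000
After event 5: A_seq=5059 A_ack=376 B_seq=376 B_ack=5059

Answer: 5059 376 376 5059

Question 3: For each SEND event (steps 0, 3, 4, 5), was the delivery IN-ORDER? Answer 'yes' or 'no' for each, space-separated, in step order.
Step 0: SEND seq=200 -> in-order
Step 3: SEND seq=342 -> out-of-order
Step 4: SEND seq=246 -> in-order
Step 5: SEND seq=5000 -> in-order

Answer: yes no yes yes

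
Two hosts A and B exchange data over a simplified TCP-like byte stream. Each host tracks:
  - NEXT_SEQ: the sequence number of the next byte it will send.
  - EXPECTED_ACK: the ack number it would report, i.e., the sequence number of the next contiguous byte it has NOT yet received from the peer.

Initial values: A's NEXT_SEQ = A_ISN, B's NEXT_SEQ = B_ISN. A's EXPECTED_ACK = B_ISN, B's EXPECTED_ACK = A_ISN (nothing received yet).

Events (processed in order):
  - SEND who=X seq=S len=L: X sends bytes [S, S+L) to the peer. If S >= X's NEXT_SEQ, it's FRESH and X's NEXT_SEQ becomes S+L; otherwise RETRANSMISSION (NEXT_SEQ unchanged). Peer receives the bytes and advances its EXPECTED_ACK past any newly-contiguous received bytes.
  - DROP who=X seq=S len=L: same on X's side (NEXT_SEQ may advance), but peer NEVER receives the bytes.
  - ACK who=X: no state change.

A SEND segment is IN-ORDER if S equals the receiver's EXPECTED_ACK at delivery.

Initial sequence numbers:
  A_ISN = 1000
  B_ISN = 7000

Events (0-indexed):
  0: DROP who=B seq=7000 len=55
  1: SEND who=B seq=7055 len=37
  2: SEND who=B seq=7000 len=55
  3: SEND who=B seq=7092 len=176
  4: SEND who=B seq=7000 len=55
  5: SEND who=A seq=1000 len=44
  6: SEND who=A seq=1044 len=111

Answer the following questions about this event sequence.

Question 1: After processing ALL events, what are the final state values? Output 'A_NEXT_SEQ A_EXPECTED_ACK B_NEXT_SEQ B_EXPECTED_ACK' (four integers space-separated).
Answer: 1155 7268 7268 1155

Derivation:
After event 0: A_seq=1000 A_ack=7000 B_seq=7055 B_ack=1000
After event 1: A_seq=1000 A_ack=7000 B_seq=7092 B_ack=1000
After event 2: A_seq=1000 A_ack=7092 B_seq=7092 B_ack=1000
After event 3: A_seq=1000 A_ack=7268 B_seq=7268 B_ack=1000
After event 4: A_seq=1000 A_ack=7268 B_seq=7268 B_ack=1000
After event 5: A_seq=1044 A_ack=7268 B_seq=7268 B_ack=1044
After event 6: A_seq=1155 A_ack=7268 B_seq=7268 B_ack=1155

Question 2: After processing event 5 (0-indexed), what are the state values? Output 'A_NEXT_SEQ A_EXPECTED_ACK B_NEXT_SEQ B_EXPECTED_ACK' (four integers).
After event 0: A_seq=1000 A_ack=7000 B_seq=7055 B_ack=1000
After event 1: A_seq=1000 A_ack=7000 B_seq=7092 B_ack=1000
After event 2: A_seq=1000 A_ack=7092 B_seq=7092 B_ack=1000
After event 3: A_seq=1000 A_ack=7268 B_seq=7268 B_ack=1000
After event 4: A_seq=1000 A_ack=7268 B_seq=7268 B_ack=1000
After event 5: A_seq=1044 A_ack=7268 B_seq=7268 B_ack=1044

1044 7268 7268 1044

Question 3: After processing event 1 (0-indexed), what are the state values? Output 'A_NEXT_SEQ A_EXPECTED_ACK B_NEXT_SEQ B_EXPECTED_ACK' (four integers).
After event 0: A_seq=1000 A_ack=7000 B_seq=7055 B_ack=1000
After event 1: A_seq=1000 A_ack=7000 B_seq=7092 B_ack=1000

1000 7000 7092 1000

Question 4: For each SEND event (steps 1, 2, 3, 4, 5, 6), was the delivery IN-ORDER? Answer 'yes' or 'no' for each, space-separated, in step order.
Step 1: SEND seq=7055 -> out-of-order
Step 2: SEND seq=7000 -> in-order
Step 3: SEND seq=7092 -> in-order
Step 4: SEND seq=7000 -> out-of-order
Step 5: SEND seq=1000 -> in-order
Step 6: SEND seq=1044 -> in-order

Answer: no yes yes no yes yes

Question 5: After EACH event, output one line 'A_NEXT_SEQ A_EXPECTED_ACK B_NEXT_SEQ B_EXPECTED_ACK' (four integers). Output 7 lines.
1000 7000 7055 1000
1000 7000 7092 1000
1000 7092 7092 1000
1000 7268 7268 1000
1000 7268 7268 1000
1044 7268 7268 1044
1155 7268 7268 1155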